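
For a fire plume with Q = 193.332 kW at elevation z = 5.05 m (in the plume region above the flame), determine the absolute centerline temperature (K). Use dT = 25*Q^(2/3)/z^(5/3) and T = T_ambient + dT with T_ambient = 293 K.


Q^(2/3) = 33.435
z^(5/3) = 14.865
dT = 25 * 33.435 / 14.865 = 56.233 K
T = 293 + 56.233 = 349.23 K

349.23 K


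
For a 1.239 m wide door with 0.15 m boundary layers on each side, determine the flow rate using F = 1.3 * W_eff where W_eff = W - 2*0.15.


W_eff = 1.239 - 0.30 = 0.939 m
F = 1.3 * 0.939 = 1.2207 persons/s

1.2207 persons/s


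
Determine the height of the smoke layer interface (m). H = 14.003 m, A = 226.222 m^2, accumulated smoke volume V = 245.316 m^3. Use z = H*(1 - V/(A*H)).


V/(A*H) = 0.077441
1 - 0.077441 = 0.92256
z = 14.003 * 0.92256 = 12.919 m

12.919 m


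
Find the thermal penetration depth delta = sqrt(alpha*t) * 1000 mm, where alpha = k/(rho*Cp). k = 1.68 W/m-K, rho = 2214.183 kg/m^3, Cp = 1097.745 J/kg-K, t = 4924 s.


alpha = 1.68 / (2214.183 * 1097.745) = 6.9118e-07 m^2/s
alpha * t = 0.0034034
delta = sqrt(0.0034034) * 1000 = 58.339 mm

58.339 mm


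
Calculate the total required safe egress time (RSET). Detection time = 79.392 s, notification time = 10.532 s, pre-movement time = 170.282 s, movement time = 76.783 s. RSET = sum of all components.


Total = 79.392 + 10.532 + 170.282 + 76.783 = 336.989 s

336.989 s


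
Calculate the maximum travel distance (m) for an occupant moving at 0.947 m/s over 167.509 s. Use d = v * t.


d = 0.947 * 167.509 = 158.63 m

158.63 m


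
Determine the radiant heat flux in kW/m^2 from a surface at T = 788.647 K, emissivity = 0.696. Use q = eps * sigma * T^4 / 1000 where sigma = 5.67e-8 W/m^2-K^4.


T^4 = 3.8684e+11
q = 0.696 * 5.67e-8 * 3.8684e+11 / 1000 = 15.266 kW/m^2

15.266 kW/m^2


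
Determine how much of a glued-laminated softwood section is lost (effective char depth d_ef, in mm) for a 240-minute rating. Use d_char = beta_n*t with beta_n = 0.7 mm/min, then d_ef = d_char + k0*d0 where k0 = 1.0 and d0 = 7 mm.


d_char = 0.7 * 240 = 168 mm
d_ef = 168 + 1.0*7 = 175 mm

175 mm


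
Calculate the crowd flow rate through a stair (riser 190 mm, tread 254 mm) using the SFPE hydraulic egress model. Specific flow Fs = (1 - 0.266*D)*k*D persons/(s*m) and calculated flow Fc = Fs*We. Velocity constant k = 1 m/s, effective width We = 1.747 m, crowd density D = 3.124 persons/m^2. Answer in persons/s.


1 - 0.266*D = 1 - 0.266*3.124 = 0.16902
Fs = 0.16902 * 1 * 3.124 = 0.52801 persons/(s*m)
Fc = 0.52801 * 1.747 = 0.92243 persons/s

0.92243 persons/s


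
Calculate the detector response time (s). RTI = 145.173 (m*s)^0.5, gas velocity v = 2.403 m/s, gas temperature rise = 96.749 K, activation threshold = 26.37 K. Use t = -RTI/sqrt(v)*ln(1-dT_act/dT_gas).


dT_act/dT_gas = 0.27256
ln(1 - 0.27256) = -0.31823
t = -145.173 / sqrt(2.403) * -0.31823 = 29.802 s

29.802 s


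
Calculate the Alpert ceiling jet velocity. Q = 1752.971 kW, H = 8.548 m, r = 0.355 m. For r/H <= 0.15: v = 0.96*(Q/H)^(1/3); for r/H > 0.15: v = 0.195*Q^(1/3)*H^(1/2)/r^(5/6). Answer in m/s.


r/H = 0.355 / 8.548 = 0.041530
r/H <= 0.15, so v = 0.96*(Q/H)^(1/3)
Q/H = 205.07
(Q/H)^(1/3) = 5.8971
v = 0.96 * 5.8971 = 5.6612 m/s

5.6612 m/s


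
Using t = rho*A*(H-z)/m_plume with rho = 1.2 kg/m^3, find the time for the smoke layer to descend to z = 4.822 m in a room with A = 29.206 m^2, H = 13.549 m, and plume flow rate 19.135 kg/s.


H - z = 8.727 m
t = 1.2 * 29.206 * 8.727 / 19.135 = 15.984 s

15.984 s


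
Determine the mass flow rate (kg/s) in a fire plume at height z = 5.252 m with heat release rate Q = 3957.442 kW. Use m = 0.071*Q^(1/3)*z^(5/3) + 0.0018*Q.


Q^(1/3) = 15.818
z^(5/3) = 15.869
First term = 0.071 * 15.818 * 15.869 = 17.821
Second term = 0.0018 * 3957.442 = 7.1234
m = 24.945 kg/s

24.945 kg/s


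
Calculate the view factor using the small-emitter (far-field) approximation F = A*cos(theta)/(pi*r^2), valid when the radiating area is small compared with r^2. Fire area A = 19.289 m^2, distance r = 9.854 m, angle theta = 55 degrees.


cos(55 deg) = 0.57358
pi*r^2 = 305.05
F = 19.289 * 0.57358 / 305.05 = 0.036268

0.036268


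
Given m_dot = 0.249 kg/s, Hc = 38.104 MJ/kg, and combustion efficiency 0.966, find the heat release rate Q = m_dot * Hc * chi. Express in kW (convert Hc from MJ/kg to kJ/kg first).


Hc = 38.104 MJ/kg = 38.104 * 1000 kJ/kg = 38104 kJ/kg
Q = 0.249 kg/s * 38104 kJ/kg * 0.966 = 9165.3 kW

9165.3 kW


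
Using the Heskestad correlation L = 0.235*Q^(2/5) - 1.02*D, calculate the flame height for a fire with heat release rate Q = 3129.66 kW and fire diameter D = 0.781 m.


Q^(2/5) = 25.015
0.235 * Q^(2/5) = 5.8785
1.02 * D = 0.79662
L = 5.0819 m

5.0819 m


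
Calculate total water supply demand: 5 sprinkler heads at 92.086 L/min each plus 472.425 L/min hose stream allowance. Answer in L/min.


Sprinkler demand = 5 * 92.086 = 460.43 L/min
Total = 460.43 + 472.425 = 932.855 L/min

932.855 L/min


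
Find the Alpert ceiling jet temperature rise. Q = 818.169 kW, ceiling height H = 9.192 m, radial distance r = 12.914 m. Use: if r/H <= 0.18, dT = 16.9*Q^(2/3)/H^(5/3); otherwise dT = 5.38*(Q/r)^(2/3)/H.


r/H = 12.914 / 9.192 = 1.4049
r/H > 0.18, so dT = 5.38*(Q/r)^(2/3)/H
Q/r = 63.355
(Q/r)^(2/3) = 15.892
dT = 5.38 * 15.892 / 9.192 = 9.3017 K

9.3017 K


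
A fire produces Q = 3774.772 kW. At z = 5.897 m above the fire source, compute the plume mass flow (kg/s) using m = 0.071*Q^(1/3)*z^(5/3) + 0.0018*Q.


Q^(1/3) = 15.570
z^(5/3) = 19.248
First term = 0.071 * 15.570 * 19.248 = 21.278
Second term = 0.0018 * 3774.772 = 6.7946
m = 28.073 kg/s

28.073 kg/s


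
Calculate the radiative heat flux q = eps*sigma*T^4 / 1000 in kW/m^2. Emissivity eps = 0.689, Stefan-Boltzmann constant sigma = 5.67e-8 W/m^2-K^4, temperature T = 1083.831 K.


T^4 = 1.3799e+12
q = 0.689 * 5.67e-8 * 1.3799e+12 / 1000 = 53.907 kW/m^2

53.907 kW/m^2


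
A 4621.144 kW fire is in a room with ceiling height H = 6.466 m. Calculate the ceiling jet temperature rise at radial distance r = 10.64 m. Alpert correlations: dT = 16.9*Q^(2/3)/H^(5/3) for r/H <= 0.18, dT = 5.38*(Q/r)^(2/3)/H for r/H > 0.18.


r/H = 10.64 / 6.466 = 1.6455
r/H > 0.18, so dT = 5.38*(Q/r)^(2/3)/H
Q/r = 434.32
(Q/r)^(2/3) = 57.351
dT = 5.38 * 57.351 / 6.466 = 47.718 K

47.718 K


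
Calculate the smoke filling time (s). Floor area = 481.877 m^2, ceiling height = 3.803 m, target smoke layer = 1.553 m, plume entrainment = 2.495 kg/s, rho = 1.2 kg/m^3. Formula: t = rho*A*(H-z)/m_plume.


H - z = 2.25 m
t = 1.2 * 481.877 * 2.25 / 2.495 = 521.47 s

521.47 s


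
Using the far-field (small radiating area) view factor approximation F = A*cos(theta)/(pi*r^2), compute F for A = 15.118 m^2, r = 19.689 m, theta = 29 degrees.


cos(29 deg) = 0.87462
pi*r^2 = 1217.9
F = 15.118 * 0.87462 / 1217.9 = 0.010857

0.010857


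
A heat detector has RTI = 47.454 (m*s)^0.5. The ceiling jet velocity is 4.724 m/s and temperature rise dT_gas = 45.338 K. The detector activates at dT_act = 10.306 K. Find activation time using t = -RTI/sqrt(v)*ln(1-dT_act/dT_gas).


dT_act/dT_gas = 0.22731
ln(1 - 0.22731) = -0.25788
t = -47.454 / sqrt(4.724) * -0.25788 = 5.6304 s

5.6304 s


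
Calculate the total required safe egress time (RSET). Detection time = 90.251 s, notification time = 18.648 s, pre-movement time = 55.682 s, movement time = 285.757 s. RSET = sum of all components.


Total = 90.251 + 18.648 + 55.682 + 285.757 = 450.338 s

450.338 s


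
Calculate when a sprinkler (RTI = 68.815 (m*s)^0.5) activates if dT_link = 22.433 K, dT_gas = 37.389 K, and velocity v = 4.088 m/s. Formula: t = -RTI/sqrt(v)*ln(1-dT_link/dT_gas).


dT_link/dT_gas = 0.59999
ln(1 - 0.59999) = -0.91626
t = -68.815 / sqrt(4.088) * -0.91626 = 31.185 s

31.185 s


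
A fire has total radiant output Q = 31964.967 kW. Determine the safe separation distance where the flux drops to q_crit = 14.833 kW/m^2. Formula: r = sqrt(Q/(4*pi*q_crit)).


4*pi*q_crit = 186.40
Q/(4*pi*q_crit) = 171.49
r = sqrt(171.49) = 13.095 m

13.095 m


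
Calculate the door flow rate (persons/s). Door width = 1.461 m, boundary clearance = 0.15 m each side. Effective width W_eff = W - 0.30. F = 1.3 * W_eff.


W_eff = 1.461 - 0.30 = 1.161 m
F = 1.3 * 1.161 = 1.5093 persons/s

1.5093 persons/s


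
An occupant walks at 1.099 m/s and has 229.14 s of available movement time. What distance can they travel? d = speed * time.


d = 1.099 * 229.14 = 251.82 m

251.82 m


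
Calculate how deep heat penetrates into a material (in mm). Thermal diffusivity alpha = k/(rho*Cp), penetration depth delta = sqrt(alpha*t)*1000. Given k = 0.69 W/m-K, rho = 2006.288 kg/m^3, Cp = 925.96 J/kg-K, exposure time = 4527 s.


alpha = 0.69 / (2006.288 * 925.96) = 3.7142e-07 m^2/s
alpha * t = 0.0016814
delta = sqrt(0.0016814) * 1000 = 41.005 mm

41.005 mm


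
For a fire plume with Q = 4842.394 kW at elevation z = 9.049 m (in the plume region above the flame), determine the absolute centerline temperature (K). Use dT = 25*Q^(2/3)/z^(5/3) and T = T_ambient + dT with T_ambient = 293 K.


Q^(2/3) = 286.22
z^(5/3) = 39.295
dT = 25 * 286.22 / 39.295 = 182.10 K
T = 293 + 182.10 = 475.10 K

475.10 K


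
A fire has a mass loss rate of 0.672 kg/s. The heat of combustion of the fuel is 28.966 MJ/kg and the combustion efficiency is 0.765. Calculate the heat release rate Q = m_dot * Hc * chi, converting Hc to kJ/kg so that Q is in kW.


Hc = 28.966 MJ/kg = 28.966 * 1000 kJ/kg = 28966 kJ/kg
Q = 0.672 kg/s * 28966 kJ/kg * 0.765 = 14891 kW

14891 kW


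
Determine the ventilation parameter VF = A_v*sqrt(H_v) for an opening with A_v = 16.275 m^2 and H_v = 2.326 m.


sqrt(H_v) = 1.5251
VF = 16.275 * 1.5251 = 24.821 m^(5/2)

24.821 m^(5/2)


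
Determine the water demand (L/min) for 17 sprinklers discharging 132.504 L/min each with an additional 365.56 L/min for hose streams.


Sprinkler demand = 17 * 132.504 = 2252.568 L/min
Total = 2252.568 + 365.56 = 2618.128 L/min

2618.128 L/min


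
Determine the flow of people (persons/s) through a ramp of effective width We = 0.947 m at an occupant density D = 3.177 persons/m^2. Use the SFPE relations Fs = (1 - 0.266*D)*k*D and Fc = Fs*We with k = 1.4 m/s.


1 - 0.266*D = 1 - 0.266*3.177 = 0.15492
Fs = 0.15492 * 1.4 * 3.177 = 0.68904 persons/(s*m)
Fc = 0.68904 * 0.947 = 0.65252 persons/s

0.65252 persons/s


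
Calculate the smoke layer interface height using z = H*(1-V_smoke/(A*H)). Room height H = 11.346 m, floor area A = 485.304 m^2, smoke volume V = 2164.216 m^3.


V/(A*H) = 0.39305
1 - 0.39305 = 0.60695
z = 11.346 * 0.60695 = 6.8865 m

6.8865 m


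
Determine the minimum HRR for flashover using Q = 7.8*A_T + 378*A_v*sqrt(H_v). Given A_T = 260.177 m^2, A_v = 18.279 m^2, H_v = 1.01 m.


7.8*A_T = 2029.4
sqrt(H_v) = 1.0050
378*A_v*sqrt(H_v) = 6943.9
Q = 2029.4 + 6943.9 = 8973.3 kW

8973.3 kW


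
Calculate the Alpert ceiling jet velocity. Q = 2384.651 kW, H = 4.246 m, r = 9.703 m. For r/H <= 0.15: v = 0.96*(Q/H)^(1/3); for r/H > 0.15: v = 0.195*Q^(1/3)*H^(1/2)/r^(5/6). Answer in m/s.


r/H = 9.703 / 4.246 = 2.2852
r/H > 0.15, so v = 0.195*Q^(1/3)*H^(1/2)/r^(5/6)
Q^(1/3) = 13.360
H^(1/2) = 2.0606
r^(5/6) = 6.6439
v = 0.195 * 13.360 * 2.0606 / 6.6439 = 0.80800 m/s

0.80800 m/s


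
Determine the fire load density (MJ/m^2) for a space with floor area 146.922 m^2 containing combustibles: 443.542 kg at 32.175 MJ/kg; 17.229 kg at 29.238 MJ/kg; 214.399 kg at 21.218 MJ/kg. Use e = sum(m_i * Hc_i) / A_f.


Total energy = 443.542*32.175 + 17.229*29.238 + 214.399*21.218
= 14270.96 + 503.7415 + 4549.118
= 19323.82 MJ
e = 19323.82 / 146.922 = 131.52 MJ/m^2

131.52 MJ/m^2


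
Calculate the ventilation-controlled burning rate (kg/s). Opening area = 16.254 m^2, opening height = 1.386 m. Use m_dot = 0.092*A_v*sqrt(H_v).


sqrt(H_v) = 1.1773
m_dot = 0.092 * 16.254 * 1.1773 = 1.7605 kg/s

1.7605 kg/s


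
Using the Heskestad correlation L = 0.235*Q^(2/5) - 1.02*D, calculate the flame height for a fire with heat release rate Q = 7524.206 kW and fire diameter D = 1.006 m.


Q^(2/5) = 35.529
0.235 * Q^(2/5) = 8.3493
1.02 * D = 1.0261
L = 7.3232 m

7.3232 m


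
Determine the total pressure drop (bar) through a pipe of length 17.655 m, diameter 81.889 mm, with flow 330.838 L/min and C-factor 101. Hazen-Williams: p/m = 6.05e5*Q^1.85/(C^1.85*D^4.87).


Q^1.85 = 45845
C^1.85 = 5105.0
D^4.87 = 2.0769e+09
p/m = 0.0026160 bar/m
p_total = 0.0026160 * 17.655 = 0.046186 bar

0.046186 bar


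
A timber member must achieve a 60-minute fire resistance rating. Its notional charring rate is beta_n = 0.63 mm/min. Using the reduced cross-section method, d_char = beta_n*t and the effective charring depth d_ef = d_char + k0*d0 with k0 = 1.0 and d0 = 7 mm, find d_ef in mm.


d_char = 0.63 * 60 = 37.8 mm
d_ef = 37.8 + 1.0*7 = 44.8 mm

44.8 mm


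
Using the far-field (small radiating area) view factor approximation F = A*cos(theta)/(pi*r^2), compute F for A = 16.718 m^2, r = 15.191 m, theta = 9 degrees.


cos(9 deg) = 0.98769
pi*r^2 = 724.97
F = 16.718 * 0.98769 / 724.97 = 0.022776

0.022776


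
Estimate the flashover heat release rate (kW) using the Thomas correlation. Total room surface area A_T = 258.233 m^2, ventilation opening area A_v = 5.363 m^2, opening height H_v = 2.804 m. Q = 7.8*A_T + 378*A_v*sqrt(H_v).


7.8*A_T = 2014.2
sqrt(H_v) = 1.6745
378*A_v*sqrt(H_v) = 3394.6
Q = 2014.2 + 3394.6 = 5408.8 kW

5408.8 kW


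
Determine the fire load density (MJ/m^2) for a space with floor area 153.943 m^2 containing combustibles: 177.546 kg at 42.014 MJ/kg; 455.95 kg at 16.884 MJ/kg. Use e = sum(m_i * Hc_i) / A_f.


Total energy = 177.546*42.014 + 455.95*16.884
= 7459.418 + 7698.260
= 15157.68 MJ
e = 15157.68 / 153.943 = 98.463 MJ/m^2

98.463 MJ/m^2


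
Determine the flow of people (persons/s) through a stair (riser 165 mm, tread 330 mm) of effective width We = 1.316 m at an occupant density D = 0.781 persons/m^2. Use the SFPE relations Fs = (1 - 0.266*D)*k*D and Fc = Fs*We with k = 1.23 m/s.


1 - 0.266*D = 1 - 0.266*0.781 = 0.79225
Fs = 0.79225 * 1.23 * 0.781 = 0.76106 persons/(s*m)
Fc = 0.76106 * 1.316 = 1.0016 persons/s

1.0016 persons/s


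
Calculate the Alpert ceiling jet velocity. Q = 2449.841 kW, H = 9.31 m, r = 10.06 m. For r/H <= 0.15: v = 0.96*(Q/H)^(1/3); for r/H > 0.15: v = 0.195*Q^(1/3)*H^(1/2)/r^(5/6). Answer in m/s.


r/H = 10.06 / 9.31 = 1.0806
r/H > 0.15, so v = 0.195*Q^(1/3)*H^(1/2)/r^(5/6)
Q^(1/3) = 13.481
H^(1/2) = 3.0512
r^(5/6) = 6.8470
v = 0.195 * 13.481 * 3.0512 / 6.8470 = 1.1715 m/s

1.1715 m/s


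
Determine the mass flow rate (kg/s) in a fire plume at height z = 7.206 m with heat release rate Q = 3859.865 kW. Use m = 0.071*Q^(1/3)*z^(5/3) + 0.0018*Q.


Q^(1/3) = 15.686
z^(5/3) = 26.884
First term = 0.071 * 15.686 * 26.884 = 29.941
Second term = 0.0018 * 3859.865 = 6.9478
m = 36.889 kg/s

36.889 kg/s


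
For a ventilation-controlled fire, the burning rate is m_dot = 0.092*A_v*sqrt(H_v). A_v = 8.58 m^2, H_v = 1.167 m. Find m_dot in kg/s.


sqrt(H_v) = 1.0803
m_dot = 0.092 * 8.58 * 1.0803 = 0.85273 kg/s

0.85273 kg/s


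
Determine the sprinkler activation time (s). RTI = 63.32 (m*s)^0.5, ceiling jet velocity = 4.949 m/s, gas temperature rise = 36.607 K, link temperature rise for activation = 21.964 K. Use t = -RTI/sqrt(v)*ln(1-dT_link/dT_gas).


dT_link/dT_gas = 0.59999
ln(1 - 0.59999) = -0.91628
t = -63.32 / sqrt(4.949) * -0.91628 = 26.080 s

26.080 s


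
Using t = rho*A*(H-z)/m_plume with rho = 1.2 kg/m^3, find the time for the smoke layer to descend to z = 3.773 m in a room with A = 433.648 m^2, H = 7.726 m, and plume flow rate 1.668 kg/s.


H - z = 3.953 m
t = 1.2 * 433.648 * 3.953 / 1.668 = 1233.2 s

1233.2 s


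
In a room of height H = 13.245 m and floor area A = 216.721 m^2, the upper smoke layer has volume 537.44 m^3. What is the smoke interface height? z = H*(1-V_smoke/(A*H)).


V/(A*H) = 0.18723
1 - 0.18723 = 0.81277
z = 13.245 * 0.81277 = 10.765 m

10.765 m


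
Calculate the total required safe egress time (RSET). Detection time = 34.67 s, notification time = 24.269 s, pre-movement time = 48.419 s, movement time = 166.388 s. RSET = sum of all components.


Total = 34.67 + 24.269 + 48.419 + 166.388 = 273.746 s

273.746 s


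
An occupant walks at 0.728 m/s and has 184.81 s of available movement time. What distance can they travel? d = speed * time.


d = 0.728 * 184.81 = 134.54 m

134.54 m


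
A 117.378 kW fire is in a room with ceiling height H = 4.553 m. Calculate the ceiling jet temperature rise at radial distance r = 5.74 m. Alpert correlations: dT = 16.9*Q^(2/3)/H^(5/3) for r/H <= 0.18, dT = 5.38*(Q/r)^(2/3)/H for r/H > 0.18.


r/H = 5.74 / 4.553 = 1.2607
r/H > 0.18, so dT = 5.38*(Q/r)^(2/3)/H
Q/r = 20.449
(Q/r)^(2/3) = 7.4780
dT = 5.38 * 7.4780 / 4.553 = 8.8362 K

8.8362 K


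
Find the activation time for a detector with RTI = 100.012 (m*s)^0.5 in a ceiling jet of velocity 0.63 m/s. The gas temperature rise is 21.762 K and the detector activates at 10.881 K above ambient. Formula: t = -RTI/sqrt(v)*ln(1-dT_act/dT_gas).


dT_act/dT_gas = 0.5
ln(1 - 0.5) = -0.69315
t = -100.012 / sqrt(0.63) * -0.69315 = 87.339 s

87.339 s


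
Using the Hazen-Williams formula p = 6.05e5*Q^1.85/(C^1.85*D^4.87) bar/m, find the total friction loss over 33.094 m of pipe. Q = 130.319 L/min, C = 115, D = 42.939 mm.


Q^1.85 = 8180.2
C^1.85 = 6490.7
D^4.87 = 8.9534e+07
p/m = 0.0085161 bar/m
p_total = 0.0085161 * 33.094 = 0.28183 bar

0.28183 bar


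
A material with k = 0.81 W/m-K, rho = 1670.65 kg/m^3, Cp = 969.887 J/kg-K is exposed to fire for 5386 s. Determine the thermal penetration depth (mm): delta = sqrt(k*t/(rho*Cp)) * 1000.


alpha = 0.81 / (1670.65 * 969.887) = 4.9989e-07 m^2/s
alpha * t = 0.0026924
delta = sqrt(0.0026924) * 1000 = 51.889 mm

51.889 mm


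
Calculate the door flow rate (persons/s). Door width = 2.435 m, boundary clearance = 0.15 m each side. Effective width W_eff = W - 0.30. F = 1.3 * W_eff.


W_eff = 2.435 - 0.30 = 2.135 m
F = 1.3 * 2.135 = 2.7755 persons/s

2.7755 persons/s


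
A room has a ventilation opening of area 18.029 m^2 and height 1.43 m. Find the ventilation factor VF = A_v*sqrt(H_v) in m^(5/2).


sqrt(H_v) = 1.1958
VF = 18.029 * 1.1958 = 21.560 m^(5/2)

21.560 m^(5/2)


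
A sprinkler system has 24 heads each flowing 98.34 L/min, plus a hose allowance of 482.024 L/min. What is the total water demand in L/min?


Sprinkler demand = 24 * 98.34 = 2360.16 L/min
Total = 2360.16 + 482.024 = 2842.184 L/min

2842.184 L/min


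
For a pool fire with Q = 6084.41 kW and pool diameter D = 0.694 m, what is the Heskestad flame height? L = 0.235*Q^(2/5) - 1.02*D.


Q^(2/5) = 32.635
0.235 * Q^(2/5) = 7.6693
1.02 * D = 0.70788
L = 6.9614 m

6.9614 m


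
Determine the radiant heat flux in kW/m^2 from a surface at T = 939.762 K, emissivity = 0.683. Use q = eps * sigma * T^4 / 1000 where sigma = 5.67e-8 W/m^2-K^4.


T^4 = 7.7996e+11
q = 0.683 * 5.67e-8 * 7.7996e+11 / 1000 = 30.205 kW/m^2

30.205 kW/m^2


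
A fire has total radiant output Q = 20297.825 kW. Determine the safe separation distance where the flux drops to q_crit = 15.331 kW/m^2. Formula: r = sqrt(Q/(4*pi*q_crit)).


4*pi*q_crit = 192.66
Q/(4*pi*q_crit) = 105.36
r = sqrt(105.36) = 10.264 m

10.264 m


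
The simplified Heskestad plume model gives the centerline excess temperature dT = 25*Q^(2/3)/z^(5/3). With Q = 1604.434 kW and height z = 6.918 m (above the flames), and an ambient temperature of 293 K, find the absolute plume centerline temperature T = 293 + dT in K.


Q^(2/3) = 137.05
z^(5/3) = 25.117
dT = 25 * 137.05 / 25.117 = 136.41 K
T = 293 + 136.41 = 429.41 K

429.41 K


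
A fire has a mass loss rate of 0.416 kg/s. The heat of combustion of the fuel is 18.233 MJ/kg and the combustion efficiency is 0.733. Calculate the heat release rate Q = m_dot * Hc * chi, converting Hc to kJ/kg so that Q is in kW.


Hc = 18.233 MJ/kg = 18.233 * 1000 kJ/kg = 18233 kJ/kg
Q = 0.416 kg/s * 18233 kJ/kg * 0.733 = 5559.8 kW

5559.8 kW


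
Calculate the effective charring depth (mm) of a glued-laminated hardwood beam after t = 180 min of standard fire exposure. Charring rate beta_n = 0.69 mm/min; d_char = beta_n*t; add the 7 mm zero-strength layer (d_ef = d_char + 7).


d_char = 0.69 * 180 = 124.2 mm
d_ef = 124.2 + 1.0*7 = 131.2 mm

131.2 mm


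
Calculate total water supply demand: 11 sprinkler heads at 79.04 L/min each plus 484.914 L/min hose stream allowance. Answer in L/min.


Sprinkler demand = 11 * 79.04 = 869.44 L/min
Total = 869.44 + 484.914 = 1354.354 L/min

1354.354 L/min


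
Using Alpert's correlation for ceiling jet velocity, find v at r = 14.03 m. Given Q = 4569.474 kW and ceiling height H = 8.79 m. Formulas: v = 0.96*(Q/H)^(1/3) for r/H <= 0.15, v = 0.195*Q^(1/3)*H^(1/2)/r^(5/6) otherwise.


r/H = 14.03 / 8.79 = 1.5961
r/H > 0.15, so v = 0.195*Q^(1/3)*H^(1/2)/r^(5/6)
Q^(1/3) = 16.594
H^(1/2) = 2.9648
r^(5/6) = 9.0340
v = 0.195 * 16.594 * 2.9648 / 9.0340 = 1.0619 m/s

1.0619 m/s


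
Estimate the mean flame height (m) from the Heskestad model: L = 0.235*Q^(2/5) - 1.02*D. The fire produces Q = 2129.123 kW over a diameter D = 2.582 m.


Q^(2/5) = 21.443
0.235 * Q^(2/5) = 5.0390
1.02 * D = 2.6336
L = 2.4054 m

2.4054 m


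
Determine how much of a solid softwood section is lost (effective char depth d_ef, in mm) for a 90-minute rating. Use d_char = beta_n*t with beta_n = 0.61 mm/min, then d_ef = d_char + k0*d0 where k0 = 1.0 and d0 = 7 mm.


d_char = 0.61 * 90 = 54.9 mm
d_ef = 54.9 + 1.0*7 = 61.9 mm

61.9 mm


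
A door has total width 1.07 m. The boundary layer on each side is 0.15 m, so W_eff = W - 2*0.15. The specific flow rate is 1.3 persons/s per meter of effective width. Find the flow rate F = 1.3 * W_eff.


W_eff = 1.07 - 0.30 = 0.77 m
F = 1.3 * 0.77 = 1.001 persons/s

1.001 persons/s


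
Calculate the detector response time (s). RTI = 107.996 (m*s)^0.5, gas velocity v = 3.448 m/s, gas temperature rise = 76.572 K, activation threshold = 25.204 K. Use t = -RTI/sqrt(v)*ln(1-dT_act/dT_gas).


dT_act/dT_gas = 0.32915
ln(1 - 0.32915) = -0.39922
t = -107.996 / sqrt(3.448) * -0.39922 = 23.218 s

23.218 s


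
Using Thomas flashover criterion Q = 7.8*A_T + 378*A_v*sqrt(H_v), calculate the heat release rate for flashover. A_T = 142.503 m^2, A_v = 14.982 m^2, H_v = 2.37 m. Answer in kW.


7.8*A_T = 1111.5
sqrt(H_v) = 1.5395
378*A_v*sqrt(H_v) = 8718.4
Q = 1111.5 + 8718.4 = 9829.9 kW

9829.9 kW


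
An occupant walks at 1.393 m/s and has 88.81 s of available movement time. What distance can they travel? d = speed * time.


d = 1.393 * 88.81 = 123.71 m

123.71 m


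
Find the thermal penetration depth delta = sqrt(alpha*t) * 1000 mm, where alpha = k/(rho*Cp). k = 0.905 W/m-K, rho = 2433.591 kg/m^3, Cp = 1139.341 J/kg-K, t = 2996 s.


alpha = 0.905 / (2433.591 * 1139.341) = 3.2640e-07 m^2/s
alpha * t = 0.00097789
delta = sqrt(0.00097789) * 1000 = 31.271 mm

31.271 mm


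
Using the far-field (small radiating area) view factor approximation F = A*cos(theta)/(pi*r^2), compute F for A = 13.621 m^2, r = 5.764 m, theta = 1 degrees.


cos(1 deg) = 0.99985
pi*r^2 = 104.38
F = 13.621 * 0.99985 / 104.38 = 0.13048

0.13048


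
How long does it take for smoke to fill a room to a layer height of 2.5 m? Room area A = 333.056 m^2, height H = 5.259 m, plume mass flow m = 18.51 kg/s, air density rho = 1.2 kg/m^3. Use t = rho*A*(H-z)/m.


H - z = 2.759 m
t = 1.2 * 333.056 * 2.759 / 18.51 = 59.572 s

59.572 s


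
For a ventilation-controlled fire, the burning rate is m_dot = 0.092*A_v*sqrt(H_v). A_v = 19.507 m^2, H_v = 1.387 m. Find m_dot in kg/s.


sqrt(H_v) = 1.1777
m_dot = 0.092 * 19.507 * 1.1777 = 2.1136 kg/s

2.1136 kg/s


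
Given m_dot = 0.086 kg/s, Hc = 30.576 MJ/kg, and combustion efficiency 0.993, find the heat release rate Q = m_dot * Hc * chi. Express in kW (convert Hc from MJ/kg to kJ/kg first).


Hc = 30.576 MJ/kg = 30.576 * 1000 kJ/kg = 30576 kJ/kg
Q = 0.086 kg/s * 30576 kJ/kg * 0.993 = 2611.1 kW

2611.1 kW


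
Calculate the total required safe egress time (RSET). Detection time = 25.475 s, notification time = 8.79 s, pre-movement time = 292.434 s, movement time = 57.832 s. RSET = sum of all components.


Total = 25.475 + 8.79 + 292.434 + 57.832 = 384.531 s

384.531 s


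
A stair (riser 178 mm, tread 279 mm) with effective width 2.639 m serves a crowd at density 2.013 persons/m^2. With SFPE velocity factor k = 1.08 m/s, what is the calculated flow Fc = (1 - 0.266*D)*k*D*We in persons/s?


1 - 0.266*D = 1 - 0.266*2.013 = 0.46454
Fs = 0.46454 * 1.08 * 2.013 = 1.0099 persons/(s*m)
Fc = 1.0099 * 2.639 = 2.6652 persons/s

2.6652 persons/s


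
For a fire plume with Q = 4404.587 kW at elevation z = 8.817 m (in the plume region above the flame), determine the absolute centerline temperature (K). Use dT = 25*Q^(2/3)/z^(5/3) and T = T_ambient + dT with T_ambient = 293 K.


Q^(2/3) = 268.70
z^(5/3) = 37.630
dT = 25 * 268.70 / 37.630 = 178.52 K
T = 293 + 178.52 = 471.52 K

471.52 K


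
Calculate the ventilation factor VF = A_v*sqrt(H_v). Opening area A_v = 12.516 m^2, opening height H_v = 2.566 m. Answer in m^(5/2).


sqrt(H_v) = 1.6019
VF = 12.516 * 1.6019 = 20.049 m^(5/2)

20.049 m^(5/2)


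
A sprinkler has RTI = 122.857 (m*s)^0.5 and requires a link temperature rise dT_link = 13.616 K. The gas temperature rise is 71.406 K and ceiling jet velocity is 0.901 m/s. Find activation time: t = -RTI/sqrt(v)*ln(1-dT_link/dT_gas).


dT_link/dT_gas = 0.19068
ln(1 - 0.19068) = -0.21157
t = -122.857 / sqrt(0.901) * -0.21157 = 27.383 s

27.383 s


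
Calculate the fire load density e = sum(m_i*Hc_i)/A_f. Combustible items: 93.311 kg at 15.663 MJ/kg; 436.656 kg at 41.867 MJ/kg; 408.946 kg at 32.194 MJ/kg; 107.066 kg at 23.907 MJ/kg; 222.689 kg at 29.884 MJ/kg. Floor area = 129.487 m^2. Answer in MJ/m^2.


Total energy = 93.311*15.663 + 436.656*41.867 + 408.946*32.194 + 107.066*23.907 + 222.689*29.884
= 1461.530 + 18281.48 + 13165.61 + 2559.627 + 6654.838
= 42123.08 MJ
e = 42123.08 / 129.487 = 325.31 MJ/m^2

325.31 MJ/m^2


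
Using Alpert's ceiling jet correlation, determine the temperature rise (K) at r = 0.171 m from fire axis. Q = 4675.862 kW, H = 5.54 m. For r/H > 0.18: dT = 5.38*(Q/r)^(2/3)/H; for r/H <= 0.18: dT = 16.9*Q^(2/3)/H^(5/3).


r/H = 0.171 / 5.54 = 0.030866
r/H <= 0.18, so dT = 16.9*Q^(2/3)/H^(5/3)
Q^(2/3) = 279.62
H^(5/3) = 17.345
dT = 16.9 * 279.62 / 17.345 = 272.44 K

272.44 K


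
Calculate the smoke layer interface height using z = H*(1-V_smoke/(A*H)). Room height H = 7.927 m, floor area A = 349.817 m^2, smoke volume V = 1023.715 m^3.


V/(A*H) = 0.36917
1 - 0.36917 = 0.63083
z = 7.927 * 0.63083 = 5.0006 m

5.0006 m


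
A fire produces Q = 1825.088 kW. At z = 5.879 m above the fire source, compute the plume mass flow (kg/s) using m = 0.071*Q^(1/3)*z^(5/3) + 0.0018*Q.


Q^(1/3) = 12.221
z^(5/3) = 19.150
First term = 0.071 * 12.221 * 19.150 = 16.616
Second term = 0.0018 * 1825.088 = 3.2852
m = 19.901 kg/s

19.901 kg/s


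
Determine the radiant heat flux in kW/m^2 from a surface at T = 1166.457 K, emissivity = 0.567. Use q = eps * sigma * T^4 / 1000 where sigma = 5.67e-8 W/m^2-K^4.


T^4 = 1.8513e+12
q = 0.567 * 5.67e-8 * 1.8513e+12 / 1000 = 59.517 kW/m^2

59.517 kW/m^2


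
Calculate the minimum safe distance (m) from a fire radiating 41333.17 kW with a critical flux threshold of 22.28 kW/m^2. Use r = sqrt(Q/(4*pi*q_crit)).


4*pi*q_crit = 279.98
Q/(4*pi*q_crit) = 147.63
r = sqrt(147.63) = 12.150 m

12.150 m


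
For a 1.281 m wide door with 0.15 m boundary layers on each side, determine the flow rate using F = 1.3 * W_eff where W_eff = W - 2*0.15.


W_eff = 1.281 - 0.30 = 0.981 m
F = 1.3 * 0.981 = 1.2753 persons/s

1.2753 persons/s


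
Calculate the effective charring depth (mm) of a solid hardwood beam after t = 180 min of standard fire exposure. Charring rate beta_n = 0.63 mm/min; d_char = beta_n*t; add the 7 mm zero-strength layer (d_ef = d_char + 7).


d_char = 0.63 * 180 = 113.4 mm
d_ef = 113.4 + 1.0*7 = 120.4 mm

120.4 mm


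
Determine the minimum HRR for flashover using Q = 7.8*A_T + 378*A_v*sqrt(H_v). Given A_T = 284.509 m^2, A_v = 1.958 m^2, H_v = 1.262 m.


7.8*A_T = 2219.2
sqrt(H_v) = 1.1234
378*A_v*sqrt(H_v) = 831.45
Q = 2219.2 + 831.45 = 3050.6 kW

3050.6 kW


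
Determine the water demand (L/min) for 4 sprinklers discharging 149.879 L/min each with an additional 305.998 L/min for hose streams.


Sprinkler demand = 4 * 149.879 = 599.516 L/min
Total = 599.516 + 305.998 = 905.514 L/min

905.514 L/min


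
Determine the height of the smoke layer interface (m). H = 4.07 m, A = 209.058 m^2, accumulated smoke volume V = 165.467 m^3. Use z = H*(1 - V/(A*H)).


V/(A*H) = 0.19447
1 - 0.19447 = 0.80553
z = 4.07 * 0.80553 = 3.2785 m

3.2785 m


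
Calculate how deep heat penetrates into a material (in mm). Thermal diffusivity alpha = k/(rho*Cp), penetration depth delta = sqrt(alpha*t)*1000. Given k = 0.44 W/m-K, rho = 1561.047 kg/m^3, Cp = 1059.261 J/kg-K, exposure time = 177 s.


alpha = 0.44 / (1561.047 * 1059.261) = 2.6609e-07 m^2/s
alpha * t = 4.7098e-05
delta = sqrt(4.7098e-05) * 1000 = 6.8628 mm

6.8628 mm


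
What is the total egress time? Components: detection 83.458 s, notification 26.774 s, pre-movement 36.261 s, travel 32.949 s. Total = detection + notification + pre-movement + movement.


Total = 83.458 + 26.774 + 36.261 + 32.949 = 179.442 s

179.442 s


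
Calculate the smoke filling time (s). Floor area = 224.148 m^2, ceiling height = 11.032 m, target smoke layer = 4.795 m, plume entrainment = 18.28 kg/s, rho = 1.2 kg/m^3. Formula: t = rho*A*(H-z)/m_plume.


H - z = 6.237 m
t = 1.2 * 224.148 * 6.237 / 18.28 = 91.773 s

91.773 s


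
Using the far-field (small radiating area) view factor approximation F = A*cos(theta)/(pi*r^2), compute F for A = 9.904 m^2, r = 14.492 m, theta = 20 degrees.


cos(20 deg) = 0.93969
pi*r^2 = 659.79
F = 9.904 * 0.93969 / 659.79 = 0.014106

0.014106


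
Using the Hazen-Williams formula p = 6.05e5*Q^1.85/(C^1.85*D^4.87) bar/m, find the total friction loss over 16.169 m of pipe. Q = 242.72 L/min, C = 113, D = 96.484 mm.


Q^1.85 = 25849
C^1.85 = 6283.4
D^4.87 = 4.6163e+09
p/m = 0.00053915 bar/m
p_total = 0.00053915 * 16.169 = 0.0087175 bar

0.0087175 bar


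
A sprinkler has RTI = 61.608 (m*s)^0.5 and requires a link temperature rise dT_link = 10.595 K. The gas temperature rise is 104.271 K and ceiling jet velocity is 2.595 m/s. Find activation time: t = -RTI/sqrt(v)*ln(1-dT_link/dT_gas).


dT_link/dT_gas = 0.10161
ln(1 - 0.10161) = -0.10715
t = -61.608 / sqrt(2.595) * -0.10715 = 4.0979 s

4.0979 s


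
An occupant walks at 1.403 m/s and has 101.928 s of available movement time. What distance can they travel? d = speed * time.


d = 1.403 * 101.928 = 143.00 m

143.00 m


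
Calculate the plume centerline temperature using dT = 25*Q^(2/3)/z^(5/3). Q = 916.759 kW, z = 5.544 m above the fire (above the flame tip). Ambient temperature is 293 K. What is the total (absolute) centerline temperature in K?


Q^(2/3) = 94.371
z^(5/3) = 17.366
dT = 25 * 94.371 / 17.366 = 135.85 K
T = 293 + 135.85 = 428.85 K

428.85 K


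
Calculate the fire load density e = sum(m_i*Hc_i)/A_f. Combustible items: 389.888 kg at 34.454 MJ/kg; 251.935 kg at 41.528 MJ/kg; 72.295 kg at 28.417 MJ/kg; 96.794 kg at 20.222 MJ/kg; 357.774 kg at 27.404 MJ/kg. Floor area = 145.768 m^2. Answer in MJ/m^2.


Total energy = 389.888*34.454 + 251.935*41.528 + 72.295*28.417 + 96.794*20.222 + 357.774*27.404
= 13433.20 + 10462.36 + 2054.407 + 1957.368 + 9804.439
= 37711.77 MJ
e = 37711.77 / 145.768 = 258.71 MJ/m^2

258.71 MJ/m^2


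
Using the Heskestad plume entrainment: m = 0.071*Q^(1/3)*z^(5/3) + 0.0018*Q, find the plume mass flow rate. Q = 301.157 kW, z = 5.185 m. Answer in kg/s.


Q^(1/3) = 6.7029
z^(5/3) = 15.533
First term = 0.071 * 6.7029 * 15.533 = 7.3921
Second term = 0.0018 * 301.157 = 0.54208
m = 7.9342 kg/s

7.9342 kg/s


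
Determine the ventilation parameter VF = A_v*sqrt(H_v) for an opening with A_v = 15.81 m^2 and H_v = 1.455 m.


sqrt(H_v) = 1.2062
VF = 15.81 * 1.2062 = 19.071 m^(5/2)

19.071 m^(5/2)


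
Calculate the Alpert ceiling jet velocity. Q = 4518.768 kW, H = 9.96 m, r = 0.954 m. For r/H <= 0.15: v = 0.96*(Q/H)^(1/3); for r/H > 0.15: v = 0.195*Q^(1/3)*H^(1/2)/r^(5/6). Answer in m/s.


r/H = 0.954 / 9.96 = 0.095783
r/H <= 0.15, so v = 0.96*(Q/H)^(1/3)
Q/H = 453.69
(Q/H)^(1/3) = 7.6840
v = 0.96 * 7.6840 = 7.3766 m/s

7.3766 m/s


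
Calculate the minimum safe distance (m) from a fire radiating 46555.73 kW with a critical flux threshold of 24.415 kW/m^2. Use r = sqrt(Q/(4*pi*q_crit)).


4*pi*q_crit = 306.81
Q/(4*pi*q_crit) = 151.74
r = sqrt(151.74) = 12.318 m

12.318 m


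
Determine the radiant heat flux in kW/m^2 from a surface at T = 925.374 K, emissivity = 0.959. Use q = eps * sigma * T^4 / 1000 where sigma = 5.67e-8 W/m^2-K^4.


T^4 = 7.3328e+11
q = 0.959 * 5.67e-8 * 7.3328e+11 / 1000 = 39.872 kW/m^2

39.872 kW/m^2


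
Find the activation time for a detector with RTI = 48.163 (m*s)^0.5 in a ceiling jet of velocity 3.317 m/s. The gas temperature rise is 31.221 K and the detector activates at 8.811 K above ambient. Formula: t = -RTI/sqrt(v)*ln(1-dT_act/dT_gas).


dT_act/dT_gas = 0.28221
ln(1 - 0.28221) = -0.33158
t = -48.163 / sqrt(3.317) * -0.33158 = 8.7687 s

8.7687 s


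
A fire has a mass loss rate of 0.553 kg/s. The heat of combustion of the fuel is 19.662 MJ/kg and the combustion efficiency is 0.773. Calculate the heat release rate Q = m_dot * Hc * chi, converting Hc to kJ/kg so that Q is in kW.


Hc = 19.662 MJ/kg = 19.662 * 1000 kJ/kg = 19662 kJ/kg
Q = 0.553 kg/s * 19662 kJ/kg * 0.773 = 8404.9 kW

8404.9 kW


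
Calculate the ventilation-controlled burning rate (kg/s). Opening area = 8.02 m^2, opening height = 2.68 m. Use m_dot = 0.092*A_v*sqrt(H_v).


sqrt(H_v) = 1.6371
m_dot = 0.092 * 8.02 * 1.6371 = 1.2079 kg/s

1.2079 kg/s


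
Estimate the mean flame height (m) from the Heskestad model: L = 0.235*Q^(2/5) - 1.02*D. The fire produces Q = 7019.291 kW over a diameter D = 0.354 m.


Q^(2/5) = 34.556
0.235 * Q^(2/5) = 8.1205
1.02 * D = 0.36108
L = 7.7595 m

7.7595 m


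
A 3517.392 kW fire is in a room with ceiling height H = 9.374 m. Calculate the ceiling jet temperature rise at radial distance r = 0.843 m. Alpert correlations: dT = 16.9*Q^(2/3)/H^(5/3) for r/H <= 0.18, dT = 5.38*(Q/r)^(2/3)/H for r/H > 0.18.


r/H = 0.843 / 9.374 = 0.089930
r/H <= 0.18, so dT = 16.9*Q^(2/3)/H^(5/3)
Q^(2/3) = 231.28
H^(5/3) = 41.675
dT = 16.9 * 231.28 / 41.675 = 93.791 K

93.791 K


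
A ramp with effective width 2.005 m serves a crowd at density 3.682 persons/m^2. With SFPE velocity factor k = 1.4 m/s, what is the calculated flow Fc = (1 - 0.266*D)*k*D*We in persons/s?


1 - 0.266*D = 1 - 0.266*3.682 = 0.020588
Fs = 0.020588 * 1.4 * 3.682 = 0.10613 persons/(s*m)
Fc = 0.10613 * 2.005 = 0.21278 persons/s

0.21278 persons/s


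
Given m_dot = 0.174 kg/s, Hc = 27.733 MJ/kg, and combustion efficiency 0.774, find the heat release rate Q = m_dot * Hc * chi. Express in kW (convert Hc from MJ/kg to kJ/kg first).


Hc = 27.733 MJ/kg = 27.733 * 1000 kJ/kg = 27733 kJ/kg
Q = 0.174 kg/s * 27733 kJ/kg * 0.774 = 3735.0 kW

3735.0 kW


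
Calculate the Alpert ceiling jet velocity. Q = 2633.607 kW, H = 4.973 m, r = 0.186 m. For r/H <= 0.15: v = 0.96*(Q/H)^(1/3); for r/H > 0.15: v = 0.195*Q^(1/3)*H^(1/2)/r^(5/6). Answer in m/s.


r/H = 0.186 / 4.973 = 0.037402
r/H <= 0.15, so v = 0.96*(Q/H)^(1/3)
Q/H = 529.58
(Q/H)^(1/3) = 8.0905
v = 0.96 * 8.0905 = 7.7669 m/s

7.7669 m/s


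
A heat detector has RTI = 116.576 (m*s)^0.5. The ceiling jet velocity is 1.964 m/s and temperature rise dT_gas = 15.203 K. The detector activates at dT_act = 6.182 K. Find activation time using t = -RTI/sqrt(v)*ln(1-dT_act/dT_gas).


dT_act/dT_gas = 0.40663
ln(1 - 0.40663) = -0.52194
t = -116.576 / sqrt(1.964) * -0.52194 = 43.417 s

43.417 s


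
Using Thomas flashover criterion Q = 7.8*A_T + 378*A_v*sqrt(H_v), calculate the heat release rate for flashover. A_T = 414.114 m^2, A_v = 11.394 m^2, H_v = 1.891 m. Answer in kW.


7.8*A_T = 3230.1
sqrt(H_v) = 1.3751
378*A_v*sqrt(H_v) = 5922.6
Q = 3230.1 + 5922.6 = 9152.7 kW

9152.7 kW


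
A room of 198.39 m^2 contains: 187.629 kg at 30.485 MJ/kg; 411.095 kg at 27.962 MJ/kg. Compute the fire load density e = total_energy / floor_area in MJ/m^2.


Total energy = 187.629*30.485 + 411.095*27.962
= 5719.870 + 11495.04
= 17214.91 MJ
e = 17214.91 / 198.39 = 86.773 MJ/m^2

86.773 MJ/m^2


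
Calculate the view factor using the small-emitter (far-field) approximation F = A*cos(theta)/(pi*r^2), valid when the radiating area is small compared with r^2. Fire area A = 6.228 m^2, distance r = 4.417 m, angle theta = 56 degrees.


cos(56 deg) = 0.55919
pi*r^2 = 61.292
F = 6.228 * 0.55919 / 61.292 = 0.056821

0.056821


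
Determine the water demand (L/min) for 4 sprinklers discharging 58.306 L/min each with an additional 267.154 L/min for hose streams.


Sprinkler demand = 4 * 58.306 = 233.224 L/min
Total = 233.224 + 267.154 = 500.378 L/min

500.378 L/min


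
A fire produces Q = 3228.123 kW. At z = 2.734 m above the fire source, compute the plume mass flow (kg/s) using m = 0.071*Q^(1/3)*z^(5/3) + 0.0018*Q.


Q^(1/3) = 14.779
z^(5/3) = 5.3456
First term = 0.071 * 14.779 * 5.3456 = 5.6093
Second term = 0.0018 * 3228.123 = 5.8106
m = 11.420 kg/s

11.420 kg/s


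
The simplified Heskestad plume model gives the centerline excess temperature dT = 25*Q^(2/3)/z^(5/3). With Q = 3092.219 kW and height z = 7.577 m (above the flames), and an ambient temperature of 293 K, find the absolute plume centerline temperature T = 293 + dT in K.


Q^(2/3) = 212.25
z^(5/3) = 29.230
dT = 25 * 212.25 / 29.230 = 181.53 K
T = 293 + 181.53 = 474.53 K

474.53 K


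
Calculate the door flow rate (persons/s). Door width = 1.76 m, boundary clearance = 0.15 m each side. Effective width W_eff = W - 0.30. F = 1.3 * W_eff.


W_eff = 1.76 - 0.30 = 1.46 m
F = 1.3 * 1.46 = 1.898 persons/s

1.898 persons/s


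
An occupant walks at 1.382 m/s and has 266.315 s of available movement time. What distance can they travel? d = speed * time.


d = 1.382 * 266.315 = 368.05 m

368.05 m


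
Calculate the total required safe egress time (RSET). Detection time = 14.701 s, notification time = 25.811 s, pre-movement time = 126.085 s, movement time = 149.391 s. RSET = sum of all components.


Total = 14.701 + 25.811 + 126.085 + 149.391 = 315.988 s

315.988 s


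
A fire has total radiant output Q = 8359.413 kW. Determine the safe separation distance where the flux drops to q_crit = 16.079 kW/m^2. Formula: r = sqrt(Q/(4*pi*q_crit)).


4*pi*q_crit = 202.05
Q/(4*pi*q_crit) = 41.372
r = sqrt(41.372) = 6.4321 m

6.4321 m


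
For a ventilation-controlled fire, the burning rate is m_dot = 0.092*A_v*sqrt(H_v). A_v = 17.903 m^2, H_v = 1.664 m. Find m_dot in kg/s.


sqrt(H_v) = 1.2900
m_dot = 0.092 * 17.903 * 1.2900 = 2.1247 kg/s

2.1247 kg/s


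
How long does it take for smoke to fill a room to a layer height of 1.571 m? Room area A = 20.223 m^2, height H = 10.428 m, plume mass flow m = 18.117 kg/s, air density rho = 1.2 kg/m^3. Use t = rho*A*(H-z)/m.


H - z = 8.857 m
t = 1.2 * 20.223 * 8.857 / 18.117 = 11.864 s

11.864 s


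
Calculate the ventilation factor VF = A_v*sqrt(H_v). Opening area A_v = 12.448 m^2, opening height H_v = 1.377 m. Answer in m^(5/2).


sqrt(H_v) = 1.1735
VF = 12.448 * 1.1735 = 14.607 m^(5/2)

14.607 m^(5/2)


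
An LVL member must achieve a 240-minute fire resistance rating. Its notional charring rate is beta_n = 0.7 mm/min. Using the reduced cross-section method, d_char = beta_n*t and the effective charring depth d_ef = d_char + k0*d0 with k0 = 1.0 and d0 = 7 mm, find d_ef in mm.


d_char = 0.7 * 240 = 168 mm
d_ef = 168 + 1.0*7 = 175 mm

175 mm
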